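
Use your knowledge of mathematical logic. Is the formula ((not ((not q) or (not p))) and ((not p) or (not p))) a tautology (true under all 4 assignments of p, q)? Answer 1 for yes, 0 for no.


Check all 4 assignments:
p=0, q=0: 0
p=0, q=1: 0
p=1, q=0: 0
p=1, q=1: 0
Satisfying count = 0/4.
Tautology iff count = 4: no.

0


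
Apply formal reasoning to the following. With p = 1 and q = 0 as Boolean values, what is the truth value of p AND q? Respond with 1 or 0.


p = 1, q = 0
Operation: p AND q
Evaluate: 1 AND 0 = 0

0


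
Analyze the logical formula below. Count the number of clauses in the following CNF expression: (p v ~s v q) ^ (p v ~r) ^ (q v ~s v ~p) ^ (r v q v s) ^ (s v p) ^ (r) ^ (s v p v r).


A CNF formula is a conjunction of clauses.
Clauses are separated by ^.
Counting the conjuncts: 7 clauses.

7


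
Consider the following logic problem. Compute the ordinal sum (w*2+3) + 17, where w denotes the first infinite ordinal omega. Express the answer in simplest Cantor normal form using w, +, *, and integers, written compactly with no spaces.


Compute (w*2+3) + 17.
Ordinal + is associative but NOT commutative; for finite n>0, n + w = w but w + n stays w+n.
By associativity: (w*2+3) + 17 = w*2 + (3+17) = w*2+20.
Result = w*2+20

w*2+20


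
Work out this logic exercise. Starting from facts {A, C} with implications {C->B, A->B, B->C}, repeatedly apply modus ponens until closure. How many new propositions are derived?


Initial facts: {A, C}
Apply modus ponens to closure:
  C and C->B  =>  B
Final known: {A, B, C}
New propositions: {B}
Count = 1

1


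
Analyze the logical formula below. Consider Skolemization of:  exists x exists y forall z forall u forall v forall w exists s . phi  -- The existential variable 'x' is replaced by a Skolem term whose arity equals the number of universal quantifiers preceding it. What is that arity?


Quantifier prefix: exists x exists y forall z forall u forall v forall w exists s
'x' is existentially quantified at position 1.
No universal quantifiers precede it.
Skolem function arity = 0 (a Skolem constant)

0


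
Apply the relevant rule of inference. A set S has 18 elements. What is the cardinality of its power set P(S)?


The power set of a set with n elements has 2^n elements.
|P(S)| = 2^18 = 262144

262144


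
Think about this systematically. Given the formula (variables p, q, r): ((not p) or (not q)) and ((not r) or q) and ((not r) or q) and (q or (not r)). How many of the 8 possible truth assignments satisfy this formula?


Evaluate all 8 assignments for p, q, r:
p=0, q=0, r=0: 1
p=0, q=0, r=1: 0
p=0, q=1, r=0: 1
p=0, q=1, r=1: 1
p=1, q=0, r=0: 1
p=1, q=0, r=1: 0
p=1, q=1, r=0: 0
p=1, q=1, r=1: 0
Satisfying count = 4

4


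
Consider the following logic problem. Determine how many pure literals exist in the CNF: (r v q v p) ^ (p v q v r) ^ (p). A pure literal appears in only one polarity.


Check each variable for pure literal status:
p: pure positive
q: pure positive
r: pure positive
Pure literal count = 3

3


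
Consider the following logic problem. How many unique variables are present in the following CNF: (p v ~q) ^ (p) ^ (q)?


Identify each variable that appears in the formula.
Variables found: p, q
Count = 2

2


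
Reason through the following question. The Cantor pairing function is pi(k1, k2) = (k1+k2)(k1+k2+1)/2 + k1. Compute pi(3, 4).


k1 + k2 = 7
(k1+k2)(k1+k2+1)/2 = 7 * 8 / 2 = 28
pi = 28 + 3 = 31

31


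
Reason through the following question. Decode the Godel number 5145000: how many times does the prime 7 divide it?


Factorize 5145000 by dividing by 7 repeatedly.
Division steps: 7 divides 5145000 exactly 3 time(s).
Exponent of 7 = 3

3


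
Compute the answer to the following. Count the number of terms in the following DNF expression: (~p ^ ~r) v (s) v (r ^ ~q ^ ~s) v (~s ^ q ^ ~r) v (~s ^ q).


A DNF formula is a disjunction of terms (conjunctions).
Terms are separated by v.
Counting the disjuncts: 5 terms.

5


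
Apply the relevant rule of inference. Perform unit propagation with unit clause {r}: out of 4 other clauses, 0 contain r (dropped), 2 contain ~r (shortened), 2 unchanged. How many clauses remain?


Satisfied (removed): 0
Shortened (remain): 2
Unchanged (remain): 2
Remaining = 2 + 2 = 4

4


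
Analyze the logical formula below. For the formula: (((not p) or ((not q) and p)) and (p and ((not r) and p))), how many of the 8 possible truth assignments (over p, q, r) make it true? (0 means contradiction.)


Check all 8 assignments:
p=0, q=0, r=0: 0
p=0, q=0, r=1: 0
p=0, q=1, r=0: 0
p=0, q=1, r=1: 0
p=1, q=0, r=0: 1
p=1, q=0, r=1: 0
p=1, q=1, r=0: 0
p=1, q=1, r=1: 0
Count of True = 1

1


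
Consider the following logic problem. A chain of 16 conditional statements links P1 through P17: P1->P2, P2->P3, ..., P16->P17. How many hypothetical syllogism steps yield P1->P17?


With 16 implications in a chain connecting 17 propositions:
P1->P2, P2->P3, ..., P16->P17
Steps needed = (number of implications) - 1 = 16 - 1 = 15

15


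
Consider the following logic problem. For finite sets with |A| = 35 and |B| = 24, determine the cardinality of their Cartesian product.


The Cartesian product A x B contains all ordered pairs (a, b).
|A x B| = |A| * |B| = 35 * 24 = 840

840


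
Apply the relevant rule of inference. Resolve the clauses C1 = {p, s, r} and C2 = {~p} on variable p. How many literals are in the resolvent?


Remove p from C1 and ~p from C2.
C1 remainder: {s, r}
C2 remainder: {}
Union (resolvent): {r, s}
Resolvent has 2 literal(s).

2


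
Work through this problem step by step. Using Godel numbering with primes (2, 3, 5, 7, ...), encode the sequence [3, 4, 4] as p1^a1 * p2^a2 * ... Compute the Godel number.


Encode each element as an exponent of the corresponding prime:
  2^3 = 8
  3^4 = 81
  5^4 = 625
Product = 8 * 81 * 625 = 405000

405000


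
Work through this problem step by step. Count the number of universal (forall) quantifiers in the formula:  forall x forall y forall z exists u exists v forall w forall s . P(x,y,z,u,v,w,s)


Quantifier prefix: forall x forall y forall z exists u exists v forall w forall s
Mark each quantifier type:
  U U U E E U U
Universal count = 5, Existential count = 2
Asked for universal (forall) quantifiers: 5

5


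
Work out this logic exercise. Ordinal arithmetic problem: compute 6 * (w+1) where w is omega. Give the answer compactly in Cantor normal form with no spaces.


Compute 6 * (w+1).
Ordinal * is associative and left-distributive over +, but NOT commutative; for finite n>1, n*w = w but w*n stays w*n.
By left-distributivity: 6 * (w+1) = 6*w + 6*1 = w + 6 = w+6.
Result = w+6

w+6


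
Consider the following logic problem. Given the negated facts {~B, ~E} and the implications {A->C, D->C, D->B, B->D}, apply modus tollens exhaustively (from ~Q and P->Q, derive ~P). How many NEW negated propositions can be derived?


Initial negated facts: {~B, ~E}
Apply modus tollens to closure:
  ~B and D->B  =>  ~D
Final negated: {~B, ~D, ~E}
New negations: {~D}
Count = 1

1


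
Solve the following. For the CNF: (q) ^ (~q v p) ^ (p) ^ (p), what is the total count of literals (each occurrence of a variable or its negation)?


Counting literals in each clause:
Clause 1: 1 literal(s)
Clause 2: 2 literal(s)
Clause 3: 1 literal(s)
Clause 4: 1 literal(s)
Total = 5

5


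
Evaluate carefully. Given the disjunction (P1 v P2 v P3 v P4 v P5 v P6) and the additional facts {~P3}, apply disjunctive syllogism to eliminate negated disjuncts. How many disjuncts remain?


Original disjuncts (6): P1, P2, P3, P4, P5, P6
Negated (eliminate): ~P3
Remaining disjuncts: P1, P2, P4, P5, P6
Count = 6 - 1 = 5

5


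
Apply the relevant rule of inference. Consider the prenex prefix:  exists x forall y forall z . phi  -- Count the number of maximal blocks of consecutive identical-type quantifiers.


Quantifier-type sequence: E A A  (A=forall, E=exists)
Group into maximal same-type runs:
  Ex1 | Ax2
Number of blocks = 2

2


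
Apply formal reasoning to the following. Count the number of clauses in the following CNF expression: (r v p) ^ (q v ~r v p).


A CNF formula is a conjunction of clauses.
Clauses are separated by ^.
Counting the conjuncts: 2 clauses.

2


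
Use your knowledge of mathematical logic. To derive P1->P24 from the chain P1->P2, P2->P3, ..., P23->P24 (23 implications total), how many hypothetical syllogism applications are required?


With 23 implications in a chain connecting 24 propositions:
P1->P2, P2->P3, ..., P23->P24
Steps needed = (number of implications) - 1 = 23 - 1 = 22

22


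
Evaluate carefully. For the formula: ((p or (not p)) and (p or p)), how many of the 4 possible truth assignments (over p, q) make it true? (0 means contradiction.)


Check all 4 assignments:
p=0, q=0: 0
p=0, q=1: 0
p=1, q=0: 1
p=1, q=1: 1
Count of True = 2

2


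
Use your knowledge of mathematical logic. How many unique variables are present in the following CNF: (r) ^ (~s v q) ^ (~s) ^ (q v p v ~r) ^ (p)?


Identify each variable that appears in the formula.
Variables found: p, q, r, s
Count = 4

4


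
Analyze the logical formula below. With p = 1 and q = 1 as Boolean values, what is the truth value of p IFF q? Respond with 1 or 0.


p = 1, q = 1
Operation: p IFF q
Evaluate: 1 IFF 1 = 1

1


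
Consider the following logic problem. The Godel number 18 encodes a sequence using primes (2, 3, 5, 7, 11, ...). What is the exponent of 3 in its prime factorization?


Factorize 18 by dividing by 3 repeatedly.
Division steps: 3 divides 18 exactly 2 time(s).
Exponent of 3 = 2

2


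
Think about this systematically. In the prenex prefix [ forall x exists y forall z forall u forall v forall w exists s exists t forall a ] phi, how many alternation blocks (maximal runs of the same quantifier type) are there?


Quantifier-type sequence: A E A A A A E E A  (A=forall, E=exists)
Group into maximal same-type runs:
  Ax1 | Ex1 | Ax4 | Ex2 | Ax1
Number of blocks = 5

5


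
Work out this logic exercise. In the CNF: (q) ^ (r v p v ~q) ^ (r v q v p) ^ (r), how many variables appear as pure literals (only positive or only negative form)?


Check each variable for pure literal status:
p: pure positive
q: mixed (not pure)
r: pure positive
Pure literal count = 2

2


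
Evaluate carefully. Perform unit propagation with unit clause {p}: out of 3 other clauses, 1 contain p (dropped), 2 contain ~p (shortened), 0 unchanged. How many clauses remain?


Satisfied (removed): 1
Shortened (remain): 2
Unchanged (remain): 0
Remaining = 2 + 0 = 2

2


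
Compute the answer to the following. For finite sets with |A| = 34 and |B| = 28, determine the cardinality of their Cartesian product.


The Cartesian product A x B contains all ordered pairs (a, b).
|A x B| = |A| * |B| = 34 * 28 = 952

952


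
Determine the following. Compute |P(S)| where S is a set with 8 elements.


The power set of a set with n elements has 2^n elements.
|P(S)| = 2^8 = 256

256


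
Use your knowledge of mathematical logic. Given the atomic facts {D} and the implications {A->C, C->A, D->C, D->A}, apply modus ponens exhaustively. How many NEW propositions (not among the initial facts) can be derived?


Initial facts: {D}
Apply modus ponens to closure:
  D and D->C  =>  C
  D and D->A  =>  A
Final known: {A, C, D}
New propositions: {A, C}
Count = 2

2


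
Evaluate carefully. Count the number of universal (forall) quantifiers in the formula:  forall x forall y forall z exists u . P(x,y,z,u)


Quantifier prefix: forall x forall y forall z exists u
Mark each quantifier type:
  U U U E
Universal count = 3, Existential count = 1
Asked for universal (forall) quantifiers: 3

3


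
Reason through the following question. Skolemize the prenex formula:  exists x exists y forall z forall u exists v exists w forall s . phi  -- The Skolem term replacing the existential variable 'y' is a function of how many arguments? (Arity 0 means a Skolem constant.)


Quantifier prefix: exists x exists y forall z forall u exists v exists w forall s
'y' is existentially quantified at position 2.
No universal quantifiers precede it.
Skolem function arity = 0 (a Skolem constant)

0


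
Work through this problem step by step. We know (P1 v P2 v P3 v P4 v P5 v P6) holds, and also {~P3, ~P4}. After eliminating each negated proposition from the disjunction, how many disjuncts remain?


Original disjuncts (6): P1, P2, P3, P4, P5, P6
Negated (eliminate): ~P3, ~P4
Remaining disjuncts: P1, P2, P5, P6
Count = 6 - 2 = 4

4


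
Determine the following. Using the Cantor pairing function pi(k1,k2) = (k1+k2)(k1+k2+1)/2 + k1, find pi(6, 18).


k1 + k2 = 24
(k1+k2)(k1+k2+1)/2 = 24 * 25 / 2 = 300
pi = 300 + 6 = 306

306


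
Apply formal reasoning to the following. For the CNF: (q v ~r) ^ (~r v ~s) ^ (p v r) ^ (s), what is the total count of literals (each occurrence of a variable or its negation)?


Counting literals in each clause:
Clause 1: 2 literal(s)
Clause 2: 2 literal(s)
Clause 3: 2 literal(s)
Clause 4: 1 literal(s)
Total = 7

7


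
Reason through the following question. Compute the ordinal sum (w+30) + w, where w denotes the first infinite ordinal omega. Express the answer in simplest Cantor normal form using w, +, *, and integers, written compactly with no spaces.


Compute (w+30) + w.
Ordinal + is associative but NOT commutative; for finite n>0, n + w = w but w + n stays w+n.
(w+30) + w = w + (30+w) = w + w = w*2 (the finite tail 30 is absorbed by the right w).
Result = w*2

w*2


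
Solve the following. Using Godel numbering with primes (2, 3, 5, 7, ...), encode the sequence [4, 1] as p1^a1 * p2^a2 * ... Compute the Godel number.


Encode each element as an exponent of the corresponding prime:
  2^4 = 16
  3^1 = 3
Product = 16 * 3 = 48

48


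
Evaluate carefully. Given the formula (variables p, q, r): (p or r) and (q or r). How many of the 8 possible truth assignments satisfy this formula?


Evaluate all 8 assignments for p, q, r:
p=0, q=0, r=0: 0
p=0, q=0, r=1: 1
p=0, q=1, r=0: 0
p=0, q=1, r=1: 1
p=1, q=0, r=0: 0
p=1, q=0, r=1: 1
p=1, q=1, r=0: 1
p=1, q=1, r=1: 1
Satisfying count = 5

5


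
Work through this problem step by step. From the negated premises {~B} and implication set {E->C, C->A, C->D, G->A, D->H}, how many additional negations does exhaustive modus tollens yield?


Initial negated facts: {~B}
Apply modus tollens to closure:
  (no implication fires)
Final negated: {~B}
New negations: {(none)}
Count = 0

0


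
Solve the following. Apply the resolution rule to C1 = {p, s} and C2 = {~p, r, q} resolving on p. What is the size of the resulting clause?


Remove p from C1 and ~p from C2.
C1 remainder: {s}
C2 remainder: {r, q}
Union (resolvent): {q, r, s}
Resolvent has 3 literal(s).

3


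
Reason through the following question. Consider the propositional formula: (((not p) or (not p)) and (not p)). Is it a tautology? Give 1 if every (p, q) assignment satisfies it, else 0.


Check all 4 assignments:
p=0, q=0: 1
p=0, q=1: 1
p=1, q=0: 0
p=1, q=1: 0
Satisfying count = 2/4.
Tautology iff count = 4: no.

0


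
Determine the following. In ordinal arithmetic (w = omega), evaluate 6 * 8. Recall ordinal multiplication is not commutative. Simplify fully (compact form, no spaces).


Compute 6 * 8.
Ordinal * is associative and left-distributive over +, but NOT commutative; for finite n>1, n*w = w but w*n stays w*n.
Both finite; ordinal * agrees with natural *: 6 * 8 = 48.
Result = 48

48


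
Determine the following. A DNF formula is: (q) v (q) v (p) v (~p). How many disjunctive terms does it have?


A DNF formula is a disjunction of terms (conjunctions).
Terms are separated by v.
Counting the disjuncts: 4 terms.

4


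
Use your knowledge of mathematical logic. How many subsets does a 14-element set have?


The power set of a set with n elements has 2^n elements.
|P(S)| = 2^14 = 16384

16384


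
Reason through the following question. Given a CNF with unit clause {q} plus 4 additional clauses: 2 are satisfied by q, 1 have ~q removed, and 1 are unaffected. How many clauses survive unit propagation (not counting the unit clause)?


Satisfied (removed): 2
Shortened (remain): 1
Unchanged (remain): 1
Remaining = 1 + 1 = 2

2


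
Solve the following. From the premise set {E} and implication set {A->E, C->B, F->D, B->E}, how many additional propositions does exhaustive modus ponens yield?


Initial facts: {E}
Apply modus ponens to closure:
  (no implication fires)
Final known: {E}
New propositions: {(none)}
Count = 0

0


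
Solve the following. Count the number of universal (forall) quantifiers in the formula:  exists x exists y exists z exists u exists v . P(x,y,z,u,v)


Quantifier prefix: exists x exists y exists z exists u exists v
Mark each quantifier type:
  E E E E E
Universal count = 0, Existential count = 5
Asked for universal (forall) quantifiers: 0

0


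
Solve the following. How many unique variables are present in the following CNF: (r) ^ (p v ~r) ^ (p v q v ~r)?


Identify each variable that appears in the formula.
Variables found: p, q, r
Count = 3

3


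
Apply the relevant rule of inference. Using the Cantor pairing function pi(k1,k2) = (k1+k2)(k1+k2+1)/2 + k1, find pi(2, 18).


k1 + k2 = 20
(k1+k2)(k1+k2+1)/2 = 20 * 21 / 2 = 210
pi = 210 + 2 = 212

212


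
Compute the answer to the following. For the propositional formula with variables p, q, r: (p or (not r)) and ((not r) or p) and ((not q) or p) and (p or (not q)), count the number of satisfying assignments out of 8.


Evaluate all 8 assignments for p, q, r:
p=0, q=0, r=0: 1
p=0, q=0, r=1: 0
p=0, q=1, r=0: 0
p=0, q=1, r=1: 0
p=1, q=0, r=0: 1
p=1, q=0, r=1: 1
p=1, q=1, r=0: 1
p=1, q=1, r=1: 1
Satisfying count = 5

5


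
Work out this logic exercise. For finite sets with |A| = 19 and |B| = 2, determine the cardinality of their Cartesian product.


The Cartesian product A x B contains all ordered pairs (a, b).
|A x B| = |A| * |B| = 19 * 2 = 38

38


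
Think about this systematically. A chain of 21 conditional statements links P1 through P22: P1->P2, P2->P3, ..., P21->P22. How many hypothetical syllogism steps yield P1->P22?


With 21 implications in a chain connecting 22 propositions:
P1->P2, P2->P3, ..., P21->P22
Steps needed = (number of implications) - 1 = 21 - 1 = 20

20


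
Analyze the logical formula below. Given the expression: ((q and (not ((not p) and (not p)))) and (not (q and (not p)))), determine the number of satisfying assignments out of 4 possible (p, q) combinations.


Check all 4 assignments:
p=0, q=0: 0
p=0, q=1: 0
p=1, q=0: 0
p=1, q=1: 1
Count of True = 1

1


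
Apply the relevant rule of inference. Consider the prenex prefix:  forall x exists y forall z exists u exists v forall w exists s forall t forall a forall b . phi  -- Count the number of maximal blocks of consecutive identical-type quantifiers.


Quantifier-type sequence: A E A E E A E A A A  (A=forall, E=exists)
Group into maximal same-type runs:
  Ax1 | Ex1 | Ax1 | Ex2 | Ax1 | Ex1 | Ax3
Number of blocks = 7

7


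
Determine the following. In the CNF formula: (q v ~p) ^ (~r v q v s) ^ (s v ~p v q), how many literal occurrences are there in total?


Counting literals in each clause:
Clause 1: 2 literal(s)
Clause 2: 3 literal(s)
Clause 3: 3 literal(s)
Total = 8

8


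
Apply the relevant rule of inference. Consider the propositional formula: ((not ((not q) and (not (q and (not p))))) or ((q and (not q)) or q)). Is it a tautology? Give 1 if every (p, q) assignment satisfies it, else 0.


Check all 4 assignments:
p=0, q=0: 0
p=0, q=1: 1
p=1, q=0: 0
p=1, q=1: 1
Satisfying count = 2/4.
Tautology iff count = 4: no.

0


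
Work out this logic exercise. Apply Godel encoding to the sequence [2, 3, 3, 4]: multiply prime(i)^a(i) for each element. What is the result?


Encode each element as an exponent of the corresponding prime:
  2^2 = 4
  3^3 = 27
  5^3 = 125
  7^4 = 2401
Product = 4 * 27 * 125 * 2401 = 32413500

32413500


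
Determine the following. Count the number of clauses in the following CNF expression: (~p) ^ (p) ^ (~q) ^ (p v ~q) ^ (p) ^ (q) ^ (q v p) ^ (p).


A CNF formula is a conjunction of clauses.
Clauses are separated by ^.
Counting the conjuncts: 8 clauses.

8


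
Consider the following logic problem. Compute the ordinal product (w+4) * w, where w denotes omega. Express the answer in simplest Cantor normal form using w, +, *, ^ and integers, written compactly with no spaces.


Compute (w+4) * w.
Ordinal * is associative and left-distributive over +, but NOT commutative; for finite n>1, n*w = w but w*n stays w*n.
(w+4) * w = sup{(w+4)*k : k<w} = sup{w*k+4} = w^2 (the +4 tail is absorbed in the limit).
Result = w^2

w^2


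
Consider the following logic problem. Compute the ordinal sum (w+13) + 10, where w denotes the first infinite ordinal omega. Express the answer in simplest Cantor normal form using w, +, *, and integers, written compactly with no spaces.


Compute (w+13) + 10.
Ordinal + is associative but NOT commutative; for finite n>0, n + w = w but w + n stays w+n.
By associativity: (w+13) + 10 = w + (13+10) = w+23.
Result = w+23

w+23


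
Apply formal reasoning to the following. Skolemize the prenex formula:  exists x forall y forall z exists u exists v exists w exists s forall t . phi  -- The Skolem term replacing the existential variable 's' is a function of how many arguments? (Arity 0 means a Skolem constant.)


Quantifier prefix: exists x forall y forall z exists u exists v exists w exists s forall t
's' is existentially quantified at position 7.
Universal variables preceding it: y, z
Skolem function arity = 2

2


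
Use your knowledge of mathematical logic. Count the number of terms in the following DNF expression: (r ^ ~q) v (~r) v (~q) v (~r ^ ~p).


A DNF formula is a disjunction of terms (conjunctions).
Terms are separated by v.
Counting the disjuncts: 4 terms.

4


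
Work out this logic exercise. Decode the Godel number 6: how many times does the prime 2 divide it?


Factorize 6 by dividing by 2 repeatedly.
Division steps: 2 divides 6 exactly 1 time(s).
Exponent of 2 = 1

1


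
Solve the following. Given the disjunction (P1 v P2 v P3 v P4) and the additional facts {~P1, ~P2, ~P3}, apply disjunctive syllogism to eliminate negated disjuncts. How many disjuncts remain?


Original disjuncts (4): P1, P2, P3, P4
Negated (eliminate): ~P1, ~P2, ~P3
Remaining disjuncts: P4
Count = 4 - 3 = 1

1


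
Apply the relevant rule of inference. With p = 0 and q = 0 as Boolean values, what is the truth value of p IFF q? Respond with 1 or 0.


p = 0, q = 0
Operation: p IFF q
Evaluate: 0 IFF 0 = 1

1


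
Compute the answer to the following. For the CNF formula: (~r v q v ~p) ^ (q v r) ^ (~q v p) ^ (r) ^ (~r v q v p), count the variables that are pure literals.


Check each variable for pure literal status:
p: mixed (not pure)
q: mixed (not pure)
r: mixed (not pure)
Pure literal count = 0

0


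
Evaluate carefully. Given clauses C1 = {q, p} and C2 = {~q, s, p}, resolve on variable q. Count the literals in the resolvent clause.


Remove q from C1 and ~q from C2.
C1 remainder: {p}
C2 remainder: {s, p}
Union (resolvent): {p, s}
Resolvent has 2 literal(s).

2


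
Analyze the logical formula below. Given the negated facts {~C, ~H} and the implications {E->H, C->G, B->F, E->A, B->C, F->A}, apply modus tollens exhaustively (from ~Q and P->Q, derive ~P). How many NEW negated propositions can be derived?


Initial negated facts: {~C, ~H}
Apply modus tollens to closure:
  ~H and E->H  =>  ~E
  ~C and B->C  =>  ~B
Final negated: {~B, ~C, ~E, ~H}
New negations: {~B, ~E}
Count = 2

2


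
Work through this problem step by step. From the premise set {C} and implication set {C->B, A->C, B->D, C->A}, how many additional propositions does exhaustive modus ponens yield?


Initial facts: {C}
Apply modus ponens to closure:
  C and C->B  =>  B
  B and B->D  =>  D
  C and C->A  =>  A
Final known: {A, B, C, D}
New propositions: {A, B, D}
Count = 3

3


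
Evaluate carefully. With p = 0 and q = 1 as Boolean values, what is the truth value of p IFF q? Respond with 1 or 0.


p = 0, q = 1
Operation: p IFF q
Evaluate: 0 IFF 1 = 0

0


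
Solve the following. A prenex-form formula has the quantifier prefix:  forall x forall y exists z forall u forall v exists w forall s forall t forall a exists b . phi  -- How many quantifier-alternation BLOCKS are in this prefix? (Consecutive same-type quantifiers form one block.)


Quantifier-type sequence: A A E A A E A A A E  (A=forall, E=exists)
Group into maximal same-type runs:
  Ax2 | Ex1 | Ax2 | Ex1 | Ax3 | Ex1
Number of blocks = 6

6


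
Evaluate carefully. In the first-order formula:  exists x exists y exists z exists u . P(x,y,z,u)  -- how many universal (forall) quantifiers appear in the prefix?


Quantifier prefix: exists x exists y exists z exists u
Mark each quantifier type:
  E E E E
Universal count = 0, Existential count = 4
Asked for universal (forall) quantifiers: 0

0


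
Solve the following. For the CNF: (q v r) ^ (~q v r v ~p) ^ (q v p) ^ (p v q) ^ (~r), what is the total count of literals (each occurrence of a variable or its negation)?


Counting literals in each clause:
Clause 1: 2 literal(s)
Clause 2: 3 literal(s)
Clause 3: 2 literal(s)
Clause 4: 2 literal(s)
Clause 5: 1 literal(s)
Total = 10

10


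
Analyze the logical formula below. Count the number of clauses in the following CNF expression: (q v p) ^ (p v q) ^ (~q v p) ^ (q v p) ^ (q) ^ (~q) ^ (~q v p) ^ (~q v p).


A CNF formula is a conjunction of clauses.
Clauses are separated by ^.
Counting the conjuncts: 8 clauses.

8


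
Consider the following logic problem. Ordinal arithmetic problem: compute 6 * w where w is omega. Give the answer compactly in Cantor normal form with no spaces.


Compute 6 * w.
Ordinal * is associative and left-distributive over +, but NOT commutative; for finite n>1, n*w = w but w*n stays w*n.
For finite n>0, n * w = sup{n*k : k<w} = w. So 6 * w = w.
Result = w

w


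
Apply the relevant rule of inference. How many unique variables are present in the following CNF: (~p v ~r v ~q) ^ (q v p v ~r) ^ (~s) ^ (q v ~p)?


Identify each variable that appears in the formula.
Variables found: p, q, r, s
Count = 4

4


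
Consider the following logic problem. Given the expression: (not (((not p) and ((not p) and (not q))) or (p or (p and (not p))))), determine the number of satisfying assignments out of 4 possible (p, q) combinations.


Check all 4 assignments:
p=0, q=0: 0
p=0, q=1: 1
p=1, q=0: 0
p=1, q=1: 0
Count of True = 1

1


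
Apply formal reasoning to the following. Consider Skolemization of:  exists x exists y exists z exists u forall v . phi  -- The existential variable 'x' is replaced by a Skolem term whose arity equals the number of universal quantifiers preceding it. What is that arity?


Quantifier prefix: exists x exists y exists z exists u forall v
'x' is existentially quantified at position 1.
No universal quantifiers precede it.
Skolem function arity = 0 (a Skolem constant)

0


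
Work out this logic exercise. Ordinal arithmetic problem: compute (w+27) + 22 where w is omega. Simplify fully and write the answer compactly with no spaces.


Compute (w+27) + 22.
Ordinal + is associative but NOT commutative; for finite n>0, n + w = w but w + n stays w+n.
By associativity: (w+27) + 22 = w + (27+22) = w+49.
Result = w+49

w+49


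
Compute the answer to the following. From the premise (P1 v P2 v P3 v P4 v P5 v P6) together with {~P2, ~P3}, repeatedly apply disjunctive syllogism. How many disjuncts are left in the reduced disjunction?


Original disjuncts (6): P1, P2, P3, P4, P5, P6
Negated (eliminate): ~P2, ~P3
Remaining disjuncts: P1, P4, P5, P6
Count = 6 - 2 = 4

4


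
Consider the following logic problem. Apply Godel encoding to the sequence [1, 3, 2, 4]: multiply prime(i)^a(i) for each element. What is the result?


Encode each element as an exponent of the corresponding prime:
  2^1 = 2
  3^3 = 27
  5^2 = 25
  7^4 = 2401
Product = 2 * 27 * 25 * 2401 = 3241350

3241350


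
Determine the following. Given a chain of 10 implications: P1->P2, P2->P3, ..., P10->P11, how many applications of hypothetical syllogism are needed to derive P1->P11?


With 10 implications in a chain connecting 11 propositions:
P1->P2, P2->P3, ..., P10->P11
Steps needed = (number of implications) - 1 = 10 - 1 = 9

9


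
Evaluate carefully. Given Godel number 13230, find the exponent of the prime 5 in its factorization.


Factorize 13230 by dividing by 5 repeatedly.
Division steps: 5 divides 13230 exactly 1 time(s).
Exponent of 5 = 1

1


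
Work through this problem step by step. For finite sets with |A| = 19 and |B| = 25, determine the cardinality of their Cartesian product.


The Cartesian product A x B contains all ordered pairs (a, b).
|A x B| = |A| * |B| = 19 * 25 = 475

475


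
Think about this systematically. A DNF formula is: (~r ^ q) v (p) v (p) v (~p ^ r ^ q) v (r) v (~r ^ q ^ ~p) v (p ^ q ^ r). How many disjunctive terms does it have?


A DNF formula is a disjunction of terms (conjunctions).
Terms are separated by v.
Counting the disjuncts: 7 terms.

7


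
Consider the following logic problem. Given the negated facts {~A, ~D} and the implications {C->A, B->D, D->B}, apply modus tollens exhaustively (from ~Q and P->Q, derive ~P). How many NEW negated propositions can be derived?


Initial negated facts: {~A, ~D}
Apply modus tollens to closure:
  ~A and C->A  =>  ~C
  ~D and B->D  =>  ~B
Final negated: {~A, ~B, ~C, ~D}
New negations: {~B, ~C}
Count = 2

2


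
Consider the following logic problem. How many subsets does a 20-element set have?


The power set of a set with n elements has 2^n elements.
|P(S)| = 2^20 = 1048576

1048576


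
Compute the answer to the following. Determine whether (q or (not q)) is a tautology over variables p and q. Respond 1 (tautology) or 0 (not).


Check all 4 assignments:
p=0, q=0: 1
p=0, q=1: 1
p=1, q=0: 1
p=1, q=1: 1
Satisfying count = 4/4.
Tautology iff count = 4: yes.

1


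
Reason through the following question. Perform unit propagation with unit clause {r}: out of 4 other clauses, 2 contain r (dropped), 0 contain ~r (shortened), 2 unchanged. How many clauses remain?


Satisfied (removed): 2
Shortened (remain): 0
Unchanged (remain): 2
Remaining = 0 + 2 = 2

2


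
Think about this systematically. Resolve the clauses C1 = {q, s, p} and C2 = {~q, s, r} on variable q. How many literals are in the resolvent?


Remove q from C1 and ~q from C2.
C1 remainder: {s, p}
C2 remainder: {s, r}
Union (resolvent): {p, r, s}
Resolvent has 3 literal(s).

3


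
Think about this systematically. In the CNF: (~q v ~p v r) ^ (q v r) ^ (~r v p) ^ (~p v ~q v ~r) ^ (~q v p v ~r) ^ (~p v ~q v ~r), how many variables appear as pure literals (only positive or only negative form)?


Check each variable for pure literal status:
p: mixed (not pure)
q: mixed (not pure)
r: mixed (not pure)
Pure literal count = 0

0


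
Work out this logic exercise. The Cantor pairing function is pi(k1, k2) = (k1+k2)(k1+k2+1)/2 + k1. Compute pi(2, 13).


k1 + k2 = 15
(k1+k2)(k1+k2+1)/2 = 15 * 16 / 2 = 120
pi = 120 + 2 = 122

122


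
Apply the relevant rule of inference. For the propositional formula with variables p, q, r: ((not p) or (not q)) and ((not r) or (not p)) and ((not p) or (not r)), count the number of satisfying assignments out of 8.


Evaluate all 8 assignments for p, q, r:
p=0, q=0, r=0: 1
p=0, q=0, r=1: 1
p=0, q=1, r=0: 1
p=0, q=1, r=1: 1
p=1, q=0, r=0: 1
p=1, q=0, r=1: 0
p=1, q=1, r=0: 0
p=1, q=1, r=1: 0
Satisfying count = 5

5


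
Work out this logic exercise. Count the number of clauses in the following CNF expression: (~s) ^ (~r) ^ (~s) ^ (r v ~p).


A CNF formula is a conjunction of clauses.
Clauses are separated by ^.
Counting the conjuncts: 4 clauses.

4


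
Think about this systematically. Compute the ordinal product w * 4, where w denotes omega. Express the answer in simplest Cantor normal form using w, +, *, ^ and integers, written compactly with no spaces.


Compute w * 4.
Ordinal * is associative and left-distributive over +, but NOT commutative; for finite n>1, n*w = w but w*n stays w*n.
w * 4 means 4 copies of w concatenated: w*4.
Result = w*4

w*4


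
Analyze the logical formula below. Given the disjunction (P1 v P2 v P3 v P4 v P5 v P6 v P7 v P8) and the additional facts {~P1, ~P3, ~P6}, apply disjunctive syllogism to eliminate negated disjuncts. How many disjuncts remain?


Original disjuncts (8): P1, P2, P3, P4, P5, P6, P7, P8
Negated (eliminate): ~P1, ~P3, ~P6
Remaining disjuncts: P2, P4, P5, P7, P8
Count = 8 - 3 = 5

5


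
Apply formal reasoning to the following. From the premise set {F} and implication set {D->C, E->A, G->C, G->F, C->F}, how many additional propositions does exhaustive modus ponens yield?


Initial facts: {F}
Apply modus ponens to closure:
  (no implication fires)
Final known: {F}
New propositions: {(none)}
Count = 0

0


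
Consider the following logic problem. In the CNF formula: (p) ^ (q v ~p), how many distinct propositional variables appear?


Identify each variable that appears in the formula.
Variables found: p, q
Count = 2

2


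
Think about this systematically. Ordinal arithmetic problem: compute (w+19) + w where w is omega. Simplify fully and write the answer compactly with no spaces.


Compute (w+19) + w.
Ordinal + is associative but NOT commutative; for finite n>0, n + w = w but w + n stays w+n.
(w+19) + w = w + (19+w) = w + w = w*2 (the finite tail 19 is absorbed by the right w).
Result = w*2

w*2


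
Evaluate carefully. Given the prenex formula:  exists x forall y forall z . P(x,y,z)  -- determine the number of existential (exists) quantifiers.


Quantifier prefix: exists x forall y forall z
Mark each quantifier type:
  E U U
Universal count = 2, Existential count = 1
Asked for existential (exists) quantifiers: 1

1


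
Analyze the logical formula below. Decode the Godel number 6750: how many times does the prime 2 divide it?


Factorize 6750 by dividing by 2 repeatedly.
Division steps: 2 divides 6750 exactly 1 time(s).
Exponent of 2 = 1

1


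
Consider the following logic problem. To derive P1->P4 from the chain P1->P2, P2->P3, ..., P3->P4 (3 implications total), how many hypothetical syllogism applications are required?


With 3 implications in a chain connecting 4 propositions:
P1->P2, P2->P3, ..., P3->P4
Steps needed = (number of implications) - 1 = 3 - 1 = 2

2


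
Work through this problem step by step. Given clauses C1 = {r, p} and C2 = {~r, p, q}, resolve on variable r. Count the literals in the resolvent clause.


Remove r from C1 and ~r from C2.
C1 remainder: {p}
C2 remainder: {p, q}
Union (resolvent): {p, q}
Resolvent has 2 literal(s).

2


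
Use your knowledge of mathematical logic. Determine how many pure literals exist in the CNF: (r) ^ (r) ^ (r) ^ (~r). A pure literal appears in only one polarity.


Check each variable for pure literal status:
p: absent (not pure)
q: absent (not pure)
r: mixed (not pure)
Pure literal count = 0

0


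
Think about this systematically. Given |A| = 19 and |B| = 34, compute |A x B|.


The Cartesian product A x B contains all ordered pairs (a, b).
|A x B| = |A| * |B| = 19 * 34 = 646

646


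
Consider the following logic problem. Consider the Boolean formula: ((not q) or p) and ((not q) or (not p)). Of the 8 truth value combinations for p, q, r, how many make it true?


Evaluate all 8 assignments for p, q, r:
p=0, q=0, r=0: 1
p=0, q=0, r=1: 1
p=0, q=1, r=0: 0
p=0, q=1, r=1: 0
p=1, q=0, r=0: 1
p=1, q=0, r=1: 1
p=1, q=1, r=0: 0
p=1, q=1, r=1: 0
Satisfying count = 4

4


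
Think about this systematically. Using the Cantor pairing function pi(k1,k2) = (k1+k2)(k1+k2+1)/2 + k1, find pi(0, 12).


k1 + k2 = 12
(k1+k2)(k1+k2+1)/2 = 12 * 13 / 2 = 78
pi = 78 + 0 = 78

78


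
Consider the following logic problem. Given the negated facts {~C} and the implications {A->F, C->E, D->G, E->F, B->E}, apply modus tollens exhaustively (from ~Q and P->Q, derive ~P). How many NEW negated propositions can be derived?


Initial negated facts: {~C}
Apply modus tollens to closure:
  (no implication fires)
Final negated: {~C}
New negations: {(none)}
Count = 0

0


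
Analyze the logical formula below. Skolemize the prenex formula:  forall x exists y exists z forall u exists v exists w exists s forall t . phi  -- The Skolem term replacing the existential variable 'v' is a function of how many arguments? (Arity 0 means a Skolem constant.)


Quantifier prefix: forall x exists y exists z forall u exists v exists w exists s forall t
'v' is existentially quantified at position 5.
Universal variables preceding it: x, u
Skolem function arity = 2

2


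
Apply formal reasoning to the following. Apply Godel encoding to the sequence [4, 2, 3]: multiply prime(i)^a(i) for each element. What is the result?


Encode each element as an exponent of the corresponding prime:
  2^4 = 16
  3^2 = 9
  5^3 = 125
Product = 16 * 9 * 125 = 18000

18000


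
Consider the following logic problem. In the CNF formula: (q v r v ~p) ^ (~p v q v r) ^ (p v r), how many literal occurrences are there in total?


Counting literals in each clause:
Clause 1: 3 literal(s)
Clause 2: 3 literal(s)
Clause 3: 2 literal(s)
Total = 8

8


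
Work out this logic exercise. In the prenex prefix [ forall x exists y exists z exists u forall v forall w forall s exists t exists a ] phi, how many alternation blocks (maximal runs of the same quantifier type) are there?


Quantifier-type sequence: A E E E A A A E E  (A=forall, E=exists)
Group into maximal same-type runs:
  Ax1 | Ex3 | Ax3 | Ex2
Number of blocks = 4

4


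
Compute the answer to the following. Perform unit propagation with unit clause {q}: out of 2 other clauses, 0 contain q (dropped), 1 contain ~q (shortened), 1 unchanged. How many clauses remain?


Satisfied (removed): 0
Shortened (remain): 1
Unchanged (remain): 1
Remaining = 1 + 1 = 2

2


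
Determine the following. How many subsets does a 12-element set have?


The power set of a set with n elements has 2^n elements.
|P(S)| = 2^12 = 4096

4096


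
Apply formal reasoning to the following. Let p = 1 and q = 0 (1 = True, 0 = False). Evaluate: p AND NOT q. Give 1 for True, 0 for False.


p = 1, q = 0
Operation: p AND NOT q
Evaluate: 1 AND NOT 0 = 1

1


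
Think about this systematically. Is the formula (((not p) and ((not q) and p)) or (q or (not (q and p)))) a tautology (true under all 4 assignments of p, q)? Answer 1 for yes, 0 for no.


Check all 4 assignments:
p=0, q=0: 1
p=0, q=1: 1
p=1, q=0: 1
p=1, q=1: 1
Satisfying count = 4/4.
Tautology iff count = 4: yes.

1


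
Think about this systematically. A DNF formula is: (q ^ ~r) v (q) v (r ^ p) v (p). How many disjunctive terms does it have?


A DNF formula is a disjunction of terms (conjunctions).
Terms are separated by v.
Counting the disjuncts: 4 terms.

4


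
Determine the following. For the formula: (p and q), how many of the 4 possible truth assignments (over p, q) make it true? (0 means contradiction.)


Check all 4 assignments:
p=0, q=0: 0
p=0, q=1: 0
p=1, q=0: 0
p=1, q=1: 1
Count of True = 1

1


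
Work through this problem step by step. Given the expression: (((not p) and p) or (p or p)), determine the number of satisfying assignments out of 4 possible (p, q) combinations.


Check all 4 assignments:
p=0, q=0: 0
p=0, q=1: 0
p=1, q=0: 1
p=1, q=1: 1
Count of True = 2

2


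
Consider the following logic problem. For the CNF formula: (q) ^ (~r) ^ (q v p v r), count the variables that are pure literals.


Check each variable for pure literal status:
p: pure positive
q: pure positive
r: mixed (not pure)
Pure literal count = 2

2
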